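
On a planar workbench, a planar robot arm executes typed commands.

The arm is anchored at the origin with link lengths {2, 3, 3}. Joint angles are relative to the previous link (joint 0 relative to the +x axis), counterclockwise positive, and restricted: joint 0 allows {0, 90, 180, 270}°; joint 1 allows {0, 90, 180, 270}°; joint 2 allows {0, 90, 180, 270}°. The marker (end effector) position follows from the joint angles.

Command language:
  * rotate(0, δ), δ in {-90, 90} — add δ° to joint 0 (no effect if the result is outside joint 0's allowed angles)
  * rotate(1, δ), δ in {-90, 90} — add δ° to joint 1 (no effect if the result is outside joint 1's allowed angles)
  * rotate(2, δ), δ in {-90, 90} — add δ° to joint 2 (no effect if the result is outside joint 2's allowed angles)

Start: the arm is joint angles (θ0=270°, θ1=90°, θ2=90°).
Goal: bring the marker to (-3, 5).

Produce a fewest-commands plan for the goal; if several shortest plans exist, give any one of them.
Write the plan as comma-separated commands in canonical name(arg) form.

t0: joint angles (θ0=270°, θ1=90°, θ2=90°)
t=1 rotate(0, 90) ⇒ joint angles (θ0=0°, θ1=90°, θ2=90°)
t=2 rotate(0, 90) ⇒ joint angles (θ0=90°, θ1=90°, θ2=90°)
t=3 rotate(1, -90) ⇒ joint angles (θ0=90°, θ1=0°, θ2=90°)
shorter routes all fall short; 3 is best.

rotate(0, 90), rotate(0, 90), rotate(1, -90)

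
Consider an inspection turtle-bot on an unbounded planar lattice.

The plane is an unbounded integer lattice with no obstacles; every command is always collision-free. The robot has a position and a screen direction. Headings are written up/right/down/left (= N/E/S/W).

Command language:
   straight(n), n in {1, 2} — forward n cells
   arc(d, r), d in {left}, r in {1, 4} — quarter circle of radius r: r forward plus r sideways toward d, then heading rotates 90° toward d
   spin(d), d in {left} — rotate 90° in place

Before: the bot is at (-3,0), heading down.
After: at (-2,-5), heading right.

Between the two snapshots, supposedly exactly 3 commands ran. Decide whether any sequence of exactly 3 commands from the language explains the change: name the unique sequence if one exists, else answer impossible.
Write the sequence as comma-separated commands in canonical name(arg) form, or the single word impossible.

straight(2), straight(2), arc(left, 1)

key: position moved to (-2,-5) AND the heading swung to E — translation plus rotation needed
from: at (-3,0), heading down
step 1 (straight(2)): at (-3,-2), heading down
step 2 (straight(2)): at (-3,-4), heading down
step 3 (arc(left, 1)): at (-2,-5), heading right
all 125 alternatives checked — unique.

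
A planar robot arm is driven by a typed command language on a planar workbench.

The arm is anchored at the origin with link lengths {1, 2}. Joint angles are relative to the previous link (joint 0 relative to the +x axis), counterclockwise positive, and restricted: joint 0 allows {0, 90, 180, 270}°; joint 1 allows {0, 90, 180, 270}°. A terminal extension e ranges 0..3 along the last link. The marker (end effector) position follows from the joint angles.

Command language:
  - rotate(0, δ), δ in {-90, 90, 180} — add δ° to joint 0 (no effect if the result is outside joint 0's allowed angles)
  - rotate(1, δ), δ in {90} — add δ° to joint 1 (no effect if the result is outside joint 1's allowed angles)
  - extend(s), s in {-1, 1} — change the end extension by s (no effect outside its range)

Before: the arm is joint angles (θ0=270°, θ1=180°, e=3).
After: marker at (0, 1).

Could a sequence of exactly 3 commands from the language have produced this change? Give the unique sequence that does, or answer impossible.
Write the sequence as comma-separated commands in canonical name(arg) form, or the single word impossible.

start: joint angles (θ0=270°, θ1=180°, e=3)
t=1 extend(-1) ⇒ joint angles (θ0=270°, θ1=180°, e=2)
t=2 extend(-1) ⇒ joint angles (θ0=270°, θ1=180°, e=1)
t=3 extend(-1) ⇒ joint angles (θ0=270°, θ1=180°, e=0)
no other 3-command option fits: unique.

extend(-1), extend(-1), extend(-1)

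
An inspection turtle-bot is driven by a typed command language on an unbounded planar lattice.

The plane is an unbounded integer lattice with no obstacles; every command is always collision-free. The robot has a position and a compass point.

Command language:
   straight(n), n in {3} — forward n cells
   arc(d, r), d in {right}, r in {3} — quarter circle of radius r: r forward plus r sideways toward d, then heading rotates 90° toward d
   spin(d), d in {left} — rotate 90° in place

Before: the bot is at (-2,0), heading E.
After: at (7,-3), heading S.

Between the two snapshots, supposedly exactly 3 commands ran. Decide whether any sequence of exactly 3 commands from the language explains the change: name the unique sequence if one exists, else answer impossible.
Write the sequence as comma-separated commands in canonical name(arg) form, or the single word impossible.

straight(3), straight(3), arc(right, 3)

key: running arc(right, 3) before straight(3) would end elsewhere — order is forced
start: at (-2,0), heading E
[1] after straight(3): at (1,0), heading E
[2] after straight(3): at (4,0), heading E
[3] after arc(right, 3): at (7,-3), heading S
all 27 alternatives checked — unique.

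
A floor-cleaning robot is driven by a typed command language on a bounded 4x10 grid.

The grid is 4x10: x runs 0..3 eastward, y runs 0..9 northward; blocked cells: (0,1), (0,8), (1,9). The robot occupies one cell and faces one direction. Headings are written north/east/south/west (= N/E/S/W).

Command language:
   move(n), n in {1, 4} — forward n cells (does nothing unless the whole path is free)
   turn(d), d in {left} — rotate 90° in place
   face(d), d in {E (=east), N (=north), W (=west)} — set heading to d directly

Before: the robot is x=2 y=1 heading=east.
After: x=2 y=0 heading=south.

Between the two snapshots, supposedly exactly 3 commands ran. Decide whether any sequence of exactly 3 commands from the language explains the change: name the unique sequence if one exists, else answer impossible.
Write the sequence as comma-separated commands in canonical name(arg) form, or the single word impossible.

key: running move(1) before face(W) would end elsewhere — order is forced
from: x=2 y=1 heading=east
t=1 face(W) ⇒ x=2 y=1 heading=west
t=2 turn(left) ⇒ x=2 y=1 heading=south
t=3 move(1) ⇒ x=2 y=0 heading=south
uniquely the one of 216 3-step routes that fits.

face(W), turn(left), move(1)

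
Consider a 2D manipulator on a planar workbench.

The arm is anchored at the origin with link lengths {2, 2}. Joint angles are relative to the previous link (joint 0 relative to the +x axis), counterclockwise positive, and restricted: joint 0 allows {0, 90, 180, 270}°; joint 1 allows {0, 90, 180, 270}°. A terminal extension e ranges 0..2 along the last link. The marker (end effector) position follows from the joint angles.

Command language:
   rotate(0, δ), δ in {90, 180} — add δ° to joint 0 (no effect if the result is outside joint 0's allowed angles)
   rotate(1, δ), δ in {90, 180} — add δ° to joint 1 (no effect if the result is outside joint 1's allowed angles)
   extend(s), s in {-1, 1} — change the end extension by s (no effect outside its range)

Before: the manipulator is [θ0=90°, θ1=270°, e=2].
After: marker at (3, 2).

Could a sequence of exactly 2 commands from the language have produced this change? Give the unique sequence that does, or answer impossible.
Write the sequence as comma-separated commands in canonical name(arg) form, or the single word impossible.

extend(1), extend(-1)

key: order matters: swapping extend(1) and extend(-1) lands elsewhere
from: [θ0=90°, θ1=270°, e=2]
[1] after extend(1): [θ0=90°, θ1=270°, e=2]
[2] after extend(-1): [θ0=90°, θ1=270°, e=1]
all 36 alternatives checked — unique.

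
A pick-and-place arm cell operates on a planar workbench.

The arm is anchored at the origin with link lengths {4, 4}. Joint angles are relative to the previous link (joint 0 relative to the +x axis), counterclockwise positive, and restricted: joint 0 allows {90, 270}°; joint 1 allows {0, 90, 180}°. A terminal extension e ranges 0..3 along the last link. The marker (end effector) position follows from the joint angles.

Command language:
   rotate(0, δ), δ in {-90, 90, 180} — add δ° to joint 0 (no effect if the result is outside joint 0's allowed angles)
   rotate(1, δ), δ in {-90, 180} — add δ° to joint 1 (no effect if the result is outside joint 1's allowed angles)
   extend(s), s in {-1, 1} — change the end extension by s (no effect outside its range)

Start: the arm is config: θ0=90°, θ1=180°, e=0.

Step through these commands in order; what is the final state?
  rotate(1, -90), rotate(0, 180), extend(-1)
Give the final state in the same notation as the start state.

config: θ0=270°, θ1=90°, e=0

start: config: θ0=90°, θ1=180°, e=0
step 1 (rotate(1, -90)): config: θ0=90°, θ1=90°, e=0
step 2 (rotate(0, 180)): config: θ0=270°, θ1=90°, e=0
step 3 (extend(-1)): config: θ0=270°, θ1=90°, e=0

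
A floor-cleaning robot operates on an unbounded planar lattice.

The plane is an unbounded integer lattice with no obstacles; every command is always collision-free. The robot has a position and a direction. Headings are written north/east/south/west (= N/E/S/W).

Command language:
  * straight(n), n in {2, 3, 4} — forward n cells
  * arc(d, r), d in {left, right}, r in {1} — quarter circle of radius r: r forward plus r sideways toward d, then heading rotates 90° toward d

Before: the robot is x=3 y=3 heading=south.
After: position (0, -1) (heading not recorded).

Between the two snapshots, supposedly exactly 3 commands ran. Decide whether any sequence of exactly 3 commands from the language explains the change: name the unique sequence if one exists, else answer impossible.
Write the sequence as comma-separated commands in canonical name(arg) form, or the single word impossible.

straight(3), arc(right, 1), straight(2)

key: running straight(2) before straight(3) would end elsewhere — order is forced
begin: x=3 y=3 heading=south
step 1 (straight(3)): x=3 y=0 heading=south
step 2 (arc(right, 1)): x=2 y=-1 heading=west
step 3 (straight(2)): x=0 y=-1 heading=west
no other 3-command option fits: unique.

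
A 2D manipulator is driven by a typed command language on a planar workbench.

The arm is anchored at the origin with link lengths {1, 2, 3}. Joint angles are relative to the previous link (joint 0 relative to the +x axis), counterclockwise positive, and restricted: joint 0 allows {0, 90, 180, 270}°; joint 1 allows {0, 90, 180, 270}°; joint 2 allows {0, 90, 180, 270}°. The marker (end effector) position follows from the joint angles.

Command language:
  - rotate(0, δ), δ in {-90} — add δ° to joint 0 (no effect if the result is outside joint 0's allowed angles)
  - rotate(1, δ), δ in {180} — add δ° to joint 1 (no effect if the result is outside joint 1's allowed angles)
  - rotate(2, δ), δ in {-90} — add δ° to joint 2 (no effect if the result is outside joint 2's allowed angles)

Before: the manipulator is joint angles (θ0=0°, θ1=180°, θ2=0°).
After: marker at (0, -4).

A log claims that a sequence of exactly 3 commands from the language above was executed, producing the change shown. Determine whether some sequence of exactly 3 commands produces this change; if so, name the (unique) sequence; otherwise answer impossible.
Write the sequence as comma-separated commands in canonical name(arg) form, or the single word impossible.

begin: joint angles (θ0=0°, θ1=180°, θ2=0°)
1. rotate(0, -90) → joint angles (θ0=270°, θ1=180°, θ2=0°)
2. rotate(0, -90) → joint angles (θ0=180°, θ1=180°, θ2=0°)
3. rotate(0, -90) → joint angles (θ0=90°, θ1=180°, θ2=0°)
all 27 alternatives checked — unique.

rotate(0, -90), rotate(0, -90), rotate(0, -90)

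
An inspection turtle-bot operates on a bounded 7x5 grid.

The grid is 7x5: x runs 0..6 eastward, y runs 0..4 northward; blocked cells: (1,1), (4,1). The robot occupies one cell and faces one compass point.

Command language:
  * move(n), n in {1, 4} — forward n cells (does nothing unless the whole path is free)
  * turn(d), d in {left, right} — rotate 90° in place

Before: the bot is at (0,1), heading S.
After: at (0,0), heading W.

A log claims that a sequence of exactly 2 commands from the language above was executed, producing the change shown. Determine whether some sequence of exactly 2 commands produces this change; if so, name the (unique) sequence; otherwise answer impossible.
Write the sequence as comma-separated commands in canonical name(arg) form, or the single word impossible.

move(1), turn(right)

key: cell and facing (now W) both changed — the 2 commands mix motion and turning
initial: at (0,1), heading S
step 1 (move(1)): at (0,0), heading S
step 2 (turn(right)): at (0,0), heading W
all 16 alternatives checked — unique.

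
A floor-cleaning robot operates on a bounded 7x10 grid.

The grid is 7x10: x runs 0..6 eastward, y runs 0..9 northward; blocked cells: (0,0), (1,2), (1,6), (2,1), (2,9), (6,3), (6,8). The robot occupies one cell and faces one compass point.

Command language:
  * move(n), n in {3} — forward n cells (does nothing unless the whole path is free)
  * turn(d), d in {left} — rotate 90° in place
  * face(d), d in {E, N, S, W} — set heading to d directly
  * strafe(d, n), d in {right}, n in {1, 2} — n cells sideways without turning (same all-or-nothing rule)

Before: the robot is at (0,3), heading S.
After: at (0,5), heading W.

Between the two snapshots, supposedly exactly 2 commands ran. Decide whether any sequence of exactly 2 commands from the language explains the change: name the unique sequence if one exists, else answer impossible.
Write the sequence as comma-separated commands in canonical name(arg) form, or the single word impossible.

key: order matters: swapping face(W) and strafe(right, 2) lands elsewhere
begin: at (0,3), heading S
1. face(W) → at (0,3), heading W
2. strafe(right, 2) → at (0,5), heading W
no other 2-command option fits: unique.

face(W), strafe(right, 2)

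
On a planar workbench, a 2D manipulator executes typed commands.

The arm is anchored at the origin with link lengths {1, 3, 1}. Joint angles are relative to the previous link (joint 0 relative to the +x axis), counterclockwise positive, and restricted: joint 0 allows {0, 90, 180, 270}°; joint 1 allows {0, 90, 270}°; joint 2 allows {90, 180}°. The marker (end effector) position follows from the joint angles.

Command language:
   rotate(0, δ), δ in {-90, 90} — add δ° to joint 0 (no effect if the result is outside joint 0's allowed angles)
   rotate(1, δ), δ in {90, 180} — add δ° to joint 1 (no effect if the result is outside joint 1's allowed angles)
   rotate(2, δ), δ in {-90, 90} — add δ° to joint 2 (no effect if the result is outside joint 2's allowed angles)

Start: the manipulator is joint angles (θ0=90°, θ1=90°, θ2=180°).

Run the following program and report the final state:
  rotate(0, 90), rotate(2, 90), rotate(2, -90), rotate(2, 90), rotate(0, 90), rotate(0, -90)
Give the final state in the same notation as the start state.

joint angles (θ0=180°, θ1=90°, θ2=180°)

begin: joint angles (θ0=90°, θ1=90°, θ2=180°)
[1] after rotate(0, 90): joint angles (θ0=180°, θ1=90°, θ2=180°)
[2] after rotate(2, 90): joint angles (θ0=180°, θ1=90°, θ2=180°)
[3] after rotate(2, -90): joint angles (θ0=180°, θ1=90°, θ2=90°)
[4] after rotate(2, 90): joint angles (θ0=180°, θ1=90°, θ2=180°)
[5] after rotate(0, 90): joint angles (θ0=270°, θ1=90°, θ2=180°)
[6] after rotate(0, -90): joint angles (θ0=180°, θ1=90°, θ2=180°)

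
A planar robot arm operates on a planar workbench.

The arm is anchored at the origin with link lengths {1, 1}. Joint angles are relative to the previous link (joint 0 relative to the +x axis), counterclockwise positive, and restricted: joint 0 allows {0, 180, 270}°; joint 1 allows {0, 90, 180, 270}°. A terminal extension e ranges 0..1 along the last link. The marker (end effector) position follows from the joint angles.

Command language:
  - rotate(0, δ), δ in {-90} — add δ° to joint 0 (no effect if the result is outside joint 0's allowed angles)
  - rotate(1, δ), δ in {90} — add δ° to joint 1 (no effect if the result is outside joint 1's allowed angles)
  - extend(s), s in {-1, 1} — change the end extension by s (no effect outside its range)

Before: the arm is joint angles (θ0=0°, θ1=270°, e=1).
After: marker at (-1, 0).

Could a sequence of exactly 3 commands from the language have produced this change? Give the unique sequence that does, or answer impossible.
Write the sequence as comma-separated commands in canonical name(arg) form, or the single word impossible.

rotate(1, 90), rotate(1, 90), rotate(1, 90)

from: joint angles (θ0=0°, θ1=270°, e=1)
t=1 rotate(1, 90) ⇒ joint angles (θ0=0°, θ1=0°, e=1)
t=2 rotate(1, 90) ⇒ joint angles (θ0=0°, θ1=90°, e=1)
t=3 rotate(1, 90) ⇒ joint angles (θ0=0°, θ1=180°, e=1)
no rival 3-sequence matches.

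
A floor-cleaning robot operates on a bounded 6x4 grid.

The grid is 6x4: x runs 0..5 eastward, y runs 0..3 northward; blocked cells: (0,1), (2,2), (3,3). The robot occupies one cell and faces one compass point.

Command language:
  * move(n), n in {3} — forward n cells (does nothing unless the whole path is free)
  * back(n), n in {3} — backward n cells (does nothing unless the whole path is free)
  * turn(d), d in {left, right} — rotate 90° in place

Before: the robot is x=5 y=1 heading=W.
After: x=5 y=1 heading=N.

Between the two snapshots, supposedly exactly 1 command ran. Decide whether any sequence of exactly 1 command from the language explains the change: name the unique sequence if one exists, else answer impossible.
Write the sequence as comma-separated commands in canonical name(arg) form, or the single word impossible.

turn(right)

key: parked at (5,1) the whole time — nothing moves the robot
begin: x=5 y=1 heading=W
step 1 (turn(right)): x=5 y=1 heading=N
uniquely the one of 4 1-step routes that fits.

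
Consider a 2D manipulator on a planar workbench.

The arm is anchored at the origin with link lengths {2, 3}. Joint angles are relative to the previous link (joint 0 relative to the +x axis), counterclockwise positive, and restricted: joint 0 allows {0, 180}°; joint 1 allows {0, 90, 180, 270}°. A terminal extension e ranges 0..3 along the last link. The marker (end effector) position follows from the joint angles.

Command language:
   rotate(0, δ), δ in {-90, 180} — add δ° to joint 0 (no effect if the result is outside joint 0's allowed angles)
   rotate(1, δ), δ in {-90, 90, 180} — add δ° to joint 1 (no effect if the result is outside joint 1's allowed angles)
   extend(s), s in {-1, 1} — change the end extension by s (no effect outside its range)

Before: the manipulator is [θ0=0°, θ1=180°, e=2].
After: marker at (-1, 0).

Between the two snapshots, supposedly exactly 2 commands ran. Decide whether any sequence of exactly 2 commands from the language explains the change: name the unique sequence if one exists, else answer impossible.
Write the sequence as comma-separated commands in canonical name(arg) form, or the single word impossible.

extend(-1), extend(-1)

initial: [θ0=0°, θ1=180°, e=2]
[1] after extend(-1): [θ0=0°, θ1=180°, e=1]
[2] after extend(-1): [θ0=0°, θ1=180°, e=0]
uniquely the one of 49 2-step routes that fits.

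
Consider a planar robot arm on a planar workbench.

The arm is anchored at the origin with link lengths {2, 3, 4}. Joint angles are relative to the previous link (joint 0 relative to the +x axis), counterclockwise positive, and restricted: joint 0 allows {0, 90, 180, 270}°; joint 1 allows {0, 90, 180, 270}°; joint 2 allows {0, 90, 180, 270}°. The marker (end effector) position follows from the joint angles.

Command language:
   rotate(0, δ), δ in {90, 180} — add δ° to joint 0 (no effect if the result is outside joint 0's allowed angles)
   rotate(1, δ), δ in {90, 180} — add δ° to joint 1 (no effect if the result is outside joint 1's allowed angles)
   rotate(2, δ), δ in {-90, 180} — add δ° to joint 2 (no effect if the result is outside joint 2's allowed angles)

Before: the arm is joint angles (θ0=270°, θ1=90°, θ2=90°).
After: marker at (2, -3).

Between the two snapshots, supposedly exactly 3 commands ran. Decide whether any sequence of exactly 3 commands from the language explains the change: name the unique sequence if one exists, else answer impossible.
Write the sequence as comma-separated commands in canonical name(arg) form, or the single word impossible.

rotate(0, 90), rotate(0, 90), rotate(0, 90)

start: joint angles (θ0=270°, θ1=90°, θ2=90°)
step 1 (rotate(0, 90)): joint angles (θ0=0°, θ1=90°, θ2=90°)
step 2 (rotate(0, 90)): joint angles (θ0=90°, θ1=90°, θ2=90°)
step 3 (rotate(0, 90)): joint angles (θ0=180°, θ1=90°, θ2=90°)
no other 3-command option fits: unique.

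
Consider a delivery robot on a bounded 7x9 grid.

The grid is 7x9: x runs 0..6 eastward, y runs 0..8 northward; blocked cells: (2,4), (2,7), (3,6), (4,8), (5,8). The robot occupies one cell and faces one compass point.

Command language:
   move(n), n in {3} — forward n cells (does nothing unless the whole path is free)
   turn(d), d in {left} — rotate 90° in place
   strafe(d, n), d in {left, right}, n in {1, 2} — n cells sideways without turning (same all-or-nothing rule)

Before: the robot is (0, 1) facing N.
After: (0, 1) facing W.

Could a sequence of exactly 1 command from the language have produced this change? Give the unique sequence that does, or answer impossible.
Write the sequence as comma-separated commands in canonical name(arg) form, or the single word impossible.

key: parked at (0,1) the whole time — nothing moves the robot
start: (0, 1) facing N
1. turn(left) → (0, 1) facing W
all 6 alternatives checked — unique.

turn(left)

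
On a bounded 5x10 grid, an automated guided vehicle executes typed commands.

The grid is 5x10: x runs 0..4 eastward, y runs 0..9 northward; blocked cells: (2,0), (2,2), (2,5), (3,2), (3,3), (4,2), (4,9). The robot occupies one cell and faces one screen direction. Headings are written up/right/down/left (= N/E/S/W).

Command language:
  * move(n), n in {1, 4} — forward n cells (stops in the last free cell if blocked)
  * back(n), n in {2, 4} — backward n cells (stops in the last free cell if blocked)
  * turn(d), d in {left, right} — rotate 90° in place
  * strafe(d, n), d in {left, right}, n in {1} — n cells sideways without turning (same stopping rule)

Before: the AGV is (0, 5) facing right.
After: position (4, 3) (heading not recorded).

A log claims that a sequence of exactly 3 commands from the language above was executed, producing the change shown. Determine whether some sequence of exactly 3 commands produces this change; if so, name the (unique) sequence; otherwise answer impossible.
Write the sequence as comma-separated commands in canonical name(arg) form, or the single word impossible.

begin: (0, 5) facing right
[1] after strafe(right, 1): (0, 4) facing right
[2] after move(4): (4, 4) facing right
[3] after strafe(right, 1): (4, 3) facing right
no rival 3-sequence matches.

strafe(right, 1), move(4), strafe(right, 1)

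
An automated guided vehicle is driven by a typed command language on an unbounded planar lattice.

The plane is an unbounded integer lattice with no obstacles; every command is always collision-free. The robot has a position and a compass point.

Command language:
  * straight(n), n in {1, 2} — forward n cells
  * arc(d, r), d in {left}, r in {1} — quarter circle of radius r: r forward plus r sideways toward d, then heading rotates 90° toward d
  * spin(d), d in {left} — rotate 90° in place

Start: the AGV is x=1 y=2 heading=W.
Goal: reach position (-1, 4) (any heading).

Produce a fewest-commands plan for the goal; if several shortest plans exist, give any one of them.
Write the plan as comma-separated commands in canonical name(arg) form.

from: x=1 y=2 heading=W
1. straight(2) → x=-1 y=2 heading=W
2. arc(left, 1) → x=-2 y=1 heading=S
3. spin(left) → x=-2 y=1 heading=E
4. arc(left, 1) → x=-1 y=2 heading=N
5. straight(2) → x=-1 y=4 heading=N
nothing shorter than 5 reaches the goal.

straight(2), arc(left, 1), spin(left), arc(left, 1), straight(2)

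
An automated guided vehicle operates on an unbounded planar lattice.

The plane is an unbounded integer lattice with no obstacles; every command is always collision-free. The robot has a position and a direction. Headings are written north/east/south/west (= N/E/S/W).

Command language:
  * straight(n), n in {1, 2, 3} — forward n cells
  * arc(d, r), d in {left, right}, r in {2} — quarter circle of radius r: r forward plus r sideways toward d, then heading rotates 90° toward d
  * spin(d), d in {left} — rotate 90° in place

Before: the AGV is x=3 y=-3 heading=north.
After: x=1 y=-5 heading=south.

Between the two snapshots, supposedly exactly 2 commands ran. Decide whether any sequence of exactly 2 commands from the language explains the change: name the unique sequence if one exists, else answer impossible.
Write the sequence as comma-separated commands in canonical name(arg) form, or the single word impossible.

spin(left), arc(left, 2)

key: order matters: swapping spin(left) and arc(left, 2) lands elsewhere
start: x=3 y=-3 heading=north
step 1 (spin(left)): x=3 y=-3 heading=west
step 2 (arc(left, 2)): x=1 y=-5 heading=south
no rival 2-sequence matches.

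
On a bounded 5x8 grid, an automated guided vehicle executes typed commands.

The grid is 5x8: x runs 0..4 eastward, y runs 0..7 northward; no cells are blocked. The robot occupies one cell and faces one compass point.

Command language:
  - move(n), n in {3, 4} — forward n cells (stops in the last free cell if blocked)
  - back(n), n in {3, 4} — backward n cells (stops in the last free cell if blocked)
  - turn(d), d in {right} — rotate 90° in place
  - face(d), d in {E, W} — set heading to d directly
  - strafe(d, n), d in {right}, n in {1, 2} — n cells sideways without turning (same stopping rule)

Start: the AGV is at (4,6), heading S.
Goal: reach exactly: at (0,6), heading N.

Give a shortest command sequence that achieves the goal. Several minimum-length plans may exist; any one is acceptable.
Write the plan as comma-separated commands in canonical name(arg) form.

begin: at (4,6), heading S
step 1 (face(W)): at (4,6), heading W
step 2 (move(4)): at (0,6), heading W
step 3 (turn(right)): at (0,6), heading N
no 2-step plan works, so 3 is optimal.

face(W), move(4), turn(right)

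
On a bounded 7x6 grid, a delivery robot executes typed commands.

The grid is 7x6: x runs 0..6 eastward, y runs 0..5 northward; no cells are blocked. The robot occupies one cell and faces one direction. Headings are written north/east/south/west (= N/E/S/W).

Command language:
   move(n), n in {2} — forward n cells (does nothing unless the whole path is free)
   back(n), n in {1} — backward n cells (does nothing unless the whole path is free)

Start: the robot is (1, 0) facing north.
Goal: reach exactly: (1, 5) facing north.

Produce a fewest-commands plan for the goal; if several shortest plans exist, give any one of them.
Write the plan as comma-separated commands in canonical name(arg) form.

t0: (1, 0) facing north
step 1 (move(2)): (1, 2) facing north
step 2 (back(1)): (1, 1) facing north
step 3 (move(2)): (1, 3) facing north
step 4 (move(2)): (1, 5) facing north
no 3-step plan works, so 4 is optimal.

move(2), back(1), move(2), move(2)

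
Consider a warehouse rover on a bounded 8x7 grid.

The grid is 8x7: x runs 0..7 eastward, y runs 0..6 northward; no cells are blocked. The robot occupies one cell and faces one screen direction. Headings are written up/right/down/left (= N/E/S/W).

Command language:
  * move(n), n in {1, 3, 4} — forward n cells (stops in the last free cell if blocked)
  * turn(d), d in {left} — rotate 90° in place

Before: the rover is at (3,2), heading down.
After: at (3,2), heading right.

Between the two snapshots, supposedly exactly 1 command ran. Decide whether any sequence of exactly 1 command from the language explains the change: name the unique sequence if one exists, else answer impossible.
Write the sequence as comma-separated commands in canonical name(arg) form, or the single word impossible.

key: (3,2) unchanged — the single command moves nothing
start: at (3,2), heading down
1. turn(left) → at (3,2), heading right
no rival 1-sequence matches.

turn(left)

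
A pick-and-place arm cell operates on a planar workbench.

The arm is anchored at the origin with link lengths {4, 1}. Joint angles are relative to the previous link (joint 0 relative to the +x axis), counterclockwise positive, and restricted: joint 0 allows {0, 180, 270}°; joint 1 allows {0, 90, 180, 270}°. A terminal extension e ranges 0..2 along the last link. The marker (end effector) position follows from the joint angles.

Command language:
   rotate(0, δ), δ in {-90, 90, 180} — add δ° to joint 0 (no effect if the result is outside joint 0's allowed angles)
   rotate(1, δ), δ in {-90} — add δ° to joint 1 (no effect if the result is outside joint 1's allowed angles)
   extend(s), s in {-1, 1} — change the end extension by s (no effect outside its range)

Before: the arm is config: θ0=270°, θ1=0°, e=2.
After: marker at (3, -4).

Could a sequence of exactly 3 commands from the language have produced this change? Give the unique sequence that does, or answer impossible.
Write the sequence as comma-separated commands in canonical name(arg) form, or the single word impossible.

rotate(1, -90), rotate(1, -90), rotate(1, -90)

t0: config: θ0=270°, θ1=0°, e=2
t=1 rotate(1, -90) ⇒ config: θ0=270°, θ1=270°, e=2
t=2 rotate(1, -90) ⇒ config: θ0=270°, θ1=180°, e=2
t=3 rotate(1, -90) ⇒ config: θ0=270°, θ1=90°, e=2
no other 3-command option fits: unique.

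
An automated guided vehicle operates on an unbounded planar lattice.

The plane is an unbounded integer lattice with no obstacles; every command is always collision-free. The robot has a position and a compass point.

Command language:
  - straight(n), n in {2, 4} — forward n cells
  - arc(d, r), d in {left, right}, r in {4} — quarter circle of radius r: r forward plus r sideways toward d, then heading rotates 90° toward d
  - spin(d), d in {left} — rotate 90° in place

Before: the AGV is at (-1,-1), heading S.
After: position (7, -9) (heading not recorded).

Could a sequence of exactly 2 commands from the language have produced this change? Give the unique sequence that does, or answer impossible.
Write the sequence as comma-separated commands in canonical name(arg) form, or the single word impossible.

key: running arc(right, 4) before arc(left, 4) would end elsewhere — order is forced
begin: at (-1,-1), heading S
[1] after arc(left, 4): at (3,-5), heading E
[2] after arc(right, 4): at (7,-9), heading S
all 25 alternatives checked — unique.

arc(left, 4), arc(right, 4)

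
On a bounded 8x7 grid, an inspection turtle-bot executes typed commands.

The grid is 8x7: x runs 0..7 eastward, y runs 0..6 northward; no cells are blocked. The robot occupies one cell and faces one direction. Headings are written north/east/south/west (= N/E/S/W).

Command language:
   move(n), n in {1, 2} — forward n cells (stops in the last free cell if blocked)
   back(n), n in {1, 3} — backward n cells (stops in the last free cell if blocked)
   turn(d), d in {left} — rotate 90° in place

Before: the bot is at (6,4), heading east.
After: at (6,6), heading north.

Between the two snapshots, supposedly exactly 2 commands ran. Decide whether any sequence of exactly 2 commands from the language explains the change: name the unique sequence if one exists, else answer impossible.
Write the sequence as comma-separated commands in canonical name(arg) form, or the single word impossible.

turn(left), move(2)

key: cell and facing (now N) both changed — the 2 commands mix motion and turning
t0: at (6,4), heading east
[1] after turn(left): at (6,4), heading north
[2] after move(2): at (6,6), heading north
uniquely the one of 25 2-step routes that fits.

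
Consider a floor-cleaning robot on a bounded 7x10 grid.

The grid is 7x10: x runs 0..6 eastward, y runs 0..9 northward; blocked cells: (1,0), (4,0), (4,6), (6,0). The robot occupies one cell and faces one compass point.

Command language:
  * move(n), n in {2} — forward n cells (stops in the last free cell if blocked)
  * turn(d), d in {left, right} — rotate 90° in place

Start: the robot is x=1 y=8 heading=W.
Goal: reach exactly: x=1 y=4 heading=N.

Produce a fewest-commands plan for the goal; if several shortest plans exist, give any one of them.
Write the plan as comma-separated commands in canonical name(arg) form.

start: x=1 y=8 heading=W
t=1 turn(left) ⇒ x=1 y=8 heading=S
t=2 move(2) ⇒ x=1 y=6 heading=S
t=3 move(2) ⇒ x=1 y=4 heading=S
t=4 turn(right) ⇒ x=1 y=4 heading=W
t=5 turn(right) ⇒ x=1 y=4 heading=N
nothing shorter than 5 reaches the goal.

turn(left), move(2), move(2), turn(right), turn(right)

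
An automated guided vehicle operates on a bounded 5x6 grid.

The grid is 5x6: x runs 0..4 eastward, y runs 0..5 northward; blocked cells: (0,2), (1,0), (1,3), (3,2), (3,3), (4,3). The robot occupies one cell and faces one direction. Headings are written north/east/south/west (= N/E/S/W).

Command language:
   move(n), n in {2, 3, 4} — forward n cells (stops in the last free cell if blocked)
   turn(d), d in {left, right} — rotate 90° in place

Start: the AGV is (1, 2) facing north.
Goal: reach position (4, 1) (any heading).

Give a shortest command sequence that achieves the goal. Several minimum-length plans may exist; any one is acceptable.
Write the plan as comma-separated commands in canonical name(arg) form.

turn(left), turn(left), move(3), turn(left), move(3)

initial: (1, 2) facing north
[1] after turn(left): (1, 2) facing west
[2] after turn(left): (1, 2) facing south
[3] after move(3): (1, 1) facing south
[4] after turn(left): (1, 1) facing east
[5] after move(3): (4, 1) facing east
minimal: 5 command(s), checked below 5.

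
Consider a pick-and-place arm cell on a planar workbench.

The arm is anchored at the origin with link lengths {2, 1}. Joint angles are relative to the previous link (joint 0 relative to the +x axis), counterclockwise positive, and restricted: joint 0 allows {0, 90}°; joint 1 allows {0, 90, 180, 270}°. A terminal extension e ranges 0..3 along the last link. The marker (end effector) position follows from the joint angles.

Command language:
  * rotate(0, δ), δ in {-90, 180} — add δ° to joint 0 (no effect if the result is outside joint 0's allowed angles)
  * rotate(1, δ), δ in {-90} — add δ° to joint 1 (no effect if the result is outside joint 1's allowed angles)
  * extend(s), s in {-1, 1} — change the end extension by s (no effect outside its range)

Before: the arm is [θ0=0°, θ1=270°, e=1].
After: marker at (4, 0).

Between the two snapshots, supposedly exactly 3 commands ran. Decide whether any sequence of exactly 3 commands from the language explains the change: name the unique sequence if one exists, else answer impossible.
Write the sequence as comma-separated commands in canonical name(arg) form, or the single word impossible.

rotate(1, -90), rotate(1, -90), rotate(1, -90)

begin: [θ0=0°, θ1=270°, e=1]
1. rotate(1, -90) → [θ0=0°, θ1=180°, e=1]
2. rotate(1, -90) → [θ0=0°, θ1=90°, e=1]
3. rotate(1, -90) → [θ0=0°, θ1=0°, e=1]
all 125 alternatives checked — unique.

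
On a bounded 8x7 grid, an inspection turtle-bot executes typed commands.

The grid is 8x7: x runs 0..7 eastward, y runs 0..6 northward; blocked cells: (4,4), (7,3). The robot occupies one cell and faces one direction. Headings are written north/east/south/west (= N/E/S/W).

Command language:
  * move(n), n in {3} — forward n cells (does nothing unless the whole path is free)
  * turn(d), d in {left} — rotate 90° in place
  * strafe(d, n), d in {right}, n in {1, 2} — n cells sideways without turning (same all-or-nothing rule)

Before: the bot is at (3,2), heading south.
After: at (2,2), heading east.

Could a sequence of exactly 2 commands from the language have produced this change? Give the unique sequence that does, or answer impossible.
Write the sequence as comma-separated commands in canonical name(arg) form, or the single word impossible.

key: order matters: swapping strafe(right, 1) and turn(left) lands elsewhere
t0: at (3,2), heading south
step 1 (strafe(right, 1)): at (2,2), heading south
step 2 (turn(left)): at (2,2), heading east
all 16 alternatives checked — unique.

strafe(right, 1), turn(left)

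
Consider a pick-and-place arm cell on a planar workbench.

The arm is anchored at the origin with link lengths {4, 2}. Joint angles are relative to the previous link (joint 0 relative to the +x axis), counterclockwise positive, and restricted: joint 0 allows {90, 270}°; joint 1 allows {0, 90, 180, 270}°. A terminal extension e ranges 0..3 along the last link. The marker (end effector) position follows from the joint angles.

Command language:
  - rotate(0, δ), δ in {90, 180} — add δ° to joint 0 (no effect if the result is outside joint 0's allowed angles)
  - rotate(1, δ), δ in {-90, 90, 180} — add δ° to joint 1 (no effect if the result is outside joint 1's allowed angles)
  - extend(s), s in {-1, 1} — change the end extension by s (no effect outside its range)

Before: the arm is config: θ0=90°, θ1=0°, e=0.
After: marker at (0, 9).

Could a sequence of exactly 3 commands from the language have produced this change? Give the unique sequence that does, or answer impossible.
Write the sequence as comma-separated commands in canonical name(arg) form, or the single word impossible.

t0: config: θ0=90°, θ1=0°, e=0
[1] after extend(1): config: θ0=90°, θ1=0°, e=1
[2] after extend(1): config: θ0=90°, θ1=0°, e=2
[3] after extend(1): config: θ0=90°, θ1=0°, e=3
all 343 alternatives checked — unique.

extend(1), extend(1), extend(1)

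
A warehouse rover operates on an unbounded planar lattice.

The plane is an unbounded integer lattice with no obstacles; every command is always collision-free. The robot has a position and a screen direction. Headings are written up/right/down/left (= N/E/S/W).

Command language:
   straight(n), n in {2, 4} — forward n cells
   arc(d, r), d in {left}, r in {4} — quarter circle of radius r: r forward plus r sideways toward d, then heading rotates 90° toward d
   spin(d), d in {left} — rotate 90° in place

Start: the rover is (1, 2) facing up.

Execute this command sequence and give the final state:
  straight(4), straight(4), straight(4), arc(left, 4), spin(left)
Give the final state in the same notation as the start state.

from: (1, 2) facing up
t=1 straight(4) ⇒ (1, 6) facing up
t=2 straight(4) ⇒ (1, 10) facing up
t=3 straight(4) ⇒ (1, 14) facing up
t=4 arc(left, 4) ⇒ (-3, 18) facing left
t=5 spin(left) ⇒ (-3, 18) facing down

(-3, 18) facing down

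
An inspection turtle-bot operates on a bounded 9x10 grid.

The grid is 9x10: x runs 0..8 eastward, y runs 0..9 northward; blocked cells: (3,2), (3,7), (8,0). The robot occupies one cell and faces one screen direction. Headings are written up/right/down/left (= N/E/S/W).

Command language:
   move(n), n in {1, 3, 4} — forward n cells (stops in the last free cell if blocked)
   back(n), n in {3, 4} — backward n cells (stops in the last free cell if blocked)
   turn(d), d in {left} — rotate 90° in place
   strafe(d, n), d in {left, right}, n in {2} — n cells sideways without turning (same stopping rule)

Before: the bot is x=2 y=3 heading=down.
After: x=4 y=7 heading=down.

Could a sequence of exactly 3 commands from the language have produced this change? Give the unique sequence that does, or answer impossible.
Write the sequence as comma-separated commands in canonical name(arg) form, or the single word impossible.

strafe(left, 2), back(4), strafe(right, 2)

key: running strafe(right, 2) before strafe(left, 2) would end elsewhere — order is forced
begin: x=2 y=3 heading=down
t=1 strafe(left, 2) ⇒ x=4 y=3 heading=down
t=2 back(4) ⇒ x=4 y=7 heading=down
t=3 strafe(right, 2) ⇒ x=4 y=7 heading=down
no other 3-command option fits: unique.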